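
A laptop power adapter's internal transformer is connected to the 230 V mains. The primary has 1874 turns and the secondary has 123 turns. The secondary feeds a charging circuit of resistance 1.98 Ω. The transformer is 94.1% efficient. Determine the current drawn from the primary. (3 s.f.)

V_s = 230 × 123/1874 = 15.096 V.
I_s = V_s/R = 15.096/1.98 = 7.6243 A.
P_out = V_s I_s = 15.096 × 7.6243 = 115.10 W.
P_in = P_out/η = 115.10/0.941 = 122.31 W.
I_p = P_in/V_p = 122.31/230 = 0.532 A.

I_p ≈ 0.532 A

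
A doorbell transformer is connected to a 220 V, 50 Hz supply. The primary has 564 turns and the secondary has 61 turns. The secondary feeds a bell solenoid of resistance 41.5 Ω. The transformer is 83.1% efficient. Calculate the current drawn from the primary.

I_p ≈ 0.0746 A

V_s = 220 × 61/564 = 23.794 V.
I_s = V_s/R = 23.794/41.5 = 0.57336 A.
P_out = V_s I_s = 23.794 × 0.57336 = 13.643 W.
P_in = P_out/η = 13.643/0.831 = 16.417 W.
I_p = P_in/V_p = 16.417/220 = 0.0746 A.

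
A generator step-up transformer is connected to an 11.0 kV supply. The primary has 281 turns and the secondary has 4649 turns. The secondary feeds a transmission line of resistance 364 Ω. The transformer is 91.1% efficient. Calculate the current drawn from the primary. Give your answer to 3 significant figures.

I_p ≈ 9080 A

V_s = 11000 × 4649/281 = 181990 V.
I_s = V_s/R = 181990/364 = 499.97 A.
P_out = V_s I_s = 181990 × 499.97 = 9.0989×10^7 W.
P_in = P_out/η = 9.0989×10^7/0.911 = 9.9879×10^7 W.
I_p = P_in/V_p = 9.9879×10^7/11000 = 9080 A.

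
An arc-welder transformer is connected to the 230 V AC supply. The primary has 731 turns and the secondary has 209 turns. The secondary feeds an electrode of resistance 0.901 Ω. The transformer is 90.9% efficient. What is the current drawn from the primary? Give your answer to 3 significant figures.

V_s = 230 × 209/731 = 65.759 V.
I_s = V_s/R = 65.759/0.901 = 72.985 A.
P_out = V_s I_s = 65.759 × 72.985 = 4799.4 W.
P_in = P_out/η = 4799.4/0.909 = 5279.9 W.
I_p = P_in/V_p = 5279.9/230 = 23.0 A.

I_p ≈ 23.0 A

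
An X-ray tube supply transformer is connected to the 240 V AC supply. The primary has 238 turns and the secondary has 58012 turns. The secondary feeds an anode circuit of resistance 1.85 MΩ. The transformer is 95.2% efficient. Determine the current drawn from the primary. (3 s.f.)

I_p ≈ 8.10 A

V_s = 240 × 58012/238 = 58499 V.
I_s = V_s/R = 58499/(1.85×10^6) = 0.031621 A.
P_out = V_s I_s = 58499 × 0.031621 = 1849.8 W.
P_in = P_out/η = 1849.8/0.952 = 1943.1 W.
I_p = P_in/V_p = 1943.1/240 = 8.10 A.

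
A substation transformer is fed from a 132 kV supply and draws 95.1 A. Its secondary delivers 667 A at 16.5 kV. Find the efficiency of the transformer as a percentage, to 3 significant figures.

P_in = 132000 × 95.1 = 1.25532×10^7 W.
P_out = 16500 × 667 = 1.10055×10^7 W.
η = P_out/P_in = 1.10055×10^7/(1.25532×10^7) = 0.877.

η ≈ 87.7%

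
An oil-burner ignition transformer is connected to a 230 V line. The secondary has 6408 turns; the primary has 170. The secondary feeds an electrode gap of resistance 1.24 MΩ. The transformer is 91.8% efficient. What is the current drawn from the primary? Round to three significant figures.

I_p ≈ 0.287 A

V_s = 230 × 6408/170 = 8669.6 V.
I_s = V_s/R = 8669.6/(1.24×10^6) = 0.0069917 A.
P_out = V_s I_s = 8669.6 × 0.0069917 = 60.615 W.
P_in = P_out/η = 60.615/0.918 = 66.030 W.
I_p = P_in/V_p = 66.030/230 = 0.287 A.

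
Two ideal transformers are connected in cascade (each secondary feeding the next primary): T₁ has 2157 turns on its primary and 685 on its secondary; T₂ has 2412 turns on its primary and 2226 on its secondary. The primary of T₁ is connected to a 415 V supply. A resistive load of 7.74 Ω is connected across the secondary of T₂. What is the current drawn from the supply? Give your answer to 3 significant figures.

Secondary of T₁: V = 415.00 × 685/2157 = 131.79 V.
Secondary of T₂: V = 131.79 × 2226/2412 = 121.63 V.
I_load = 121.63/7.74 = 15.714 A, so P_out = 121.63 × 15.714 = 1911.3 W.
All ideal ⇒ P_in = P_out, so I_supply = 1911.3/415 = 4.61 A.

I_supply ≈ 4.61 A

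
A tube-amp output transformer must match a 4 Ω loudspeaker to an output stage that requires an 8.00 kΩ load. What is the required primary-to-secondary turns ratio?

N_p/N_s ≈ 44.7

Z_p/Z_s = (N_p/N_s)², so N_p/N_s = √(8000/4) = √2000 = 44.7.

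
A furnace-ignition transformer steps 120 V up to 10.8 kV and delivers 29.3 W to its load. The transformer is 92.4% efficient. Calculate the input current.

P_in = P_out/η = 29.3/0.924 = 31.710 W.
I_in = P_in/V_in = 31.710/120 = 0.264 A.

I_in ≈ 0.264 A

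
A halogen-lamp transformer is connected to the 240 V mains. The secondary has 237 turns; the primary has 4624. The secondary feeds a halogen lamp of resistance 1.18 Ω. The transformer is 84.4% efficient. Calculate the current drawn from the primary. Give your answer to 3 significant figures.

I_p ≈ 0.633 A

V_s = 240 × 237/4624 = 12.301 V.
I_s = V_s/R = 12.301/1.18 = 10.425 A.
P_out = V_s I_s = 12.301 × 10.425 = 128.23 W.
P_in = P_out/η = 128.23/0.844 = 151.94 W.
I_p = P_in/V_p = 151.94/240 = 0.633 A.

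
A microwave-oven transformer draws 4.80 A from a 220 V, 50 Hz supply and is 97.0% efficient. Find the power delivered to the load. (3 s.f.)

P_out ≈ 1020 W

P_in = V_p I_p = 220 × 4.80 = 1056.0 W.
P_out = η P_in = 0.970 × 1056.0 = 1020 W.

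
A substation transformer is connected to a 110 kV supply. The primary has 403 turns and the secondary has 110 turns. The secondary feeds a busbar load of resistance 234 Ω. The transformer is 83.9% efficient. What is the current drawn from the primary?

V_s = 110000 × 110/403 = 30025 V.
I_s = V_s/R = 30025/234 = 128.31 A.
P_out = V_s I_s = 30025 × 128.31 = 3.8525×10^6 W.
P_in = P_out/η = 3.8525×10^6/0.839 = 4.5918×10^6 W.
I_p = P_in/V_p = 4.5918×10^6/110000 = 41.7 A.

I_p ≈ 41.7 A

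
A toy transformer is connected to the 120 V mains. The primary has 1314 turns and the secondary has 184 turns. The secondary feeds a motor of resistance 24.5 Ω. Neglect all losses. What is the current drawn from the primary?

I_p ≈ 0.0960 A

V_s = V_p × N_s/N_p = 120 × 184/1314 = 16.804 V.
I_s = V_s/R = 16.804/24.5 = 0.68586 A.
For an ideal transformer I_p N_p = I_s N_s, so I_p = 0.68586 × 184/1314 = 0.0960 A.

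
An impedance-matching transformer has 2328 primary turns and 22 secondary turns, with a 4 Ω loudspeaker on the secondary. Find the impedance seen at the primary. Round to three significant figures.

Z_p ≈ 44800 Ω

Z_p = (N_p/N_s)² × Z_s = (2328/22)² × 4 = 44800 Ω.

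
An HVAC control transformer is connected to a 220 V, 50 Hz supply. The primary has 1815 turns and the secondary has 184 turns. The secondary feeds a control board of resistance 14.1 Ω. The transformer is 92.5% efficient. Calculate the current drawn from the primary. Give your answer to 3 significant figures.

I_p ≈ 0.173 A

V_s = 220 × 184/1815 = 22.303 V.
I_s = V_s/R = 22.303/14.1 = 1.5818 A.
P_out = V_s I_s = 22.303 × 1.5818 = 35.278 W.
P_in = P_out/η = 35.278/0.925 = 38.139 W.
I_p = P_in/V_p = 38.139/220 = 0.173 A.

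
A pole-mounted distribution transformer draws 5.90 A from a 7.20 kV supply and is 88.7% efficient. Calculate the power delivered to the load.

P_out ≈ 37700 W

P_in = V_p I_p = 7200 × 5.90 = 42480 W.
P_out = η P_in = 0.887 × 42480 = 37700 W.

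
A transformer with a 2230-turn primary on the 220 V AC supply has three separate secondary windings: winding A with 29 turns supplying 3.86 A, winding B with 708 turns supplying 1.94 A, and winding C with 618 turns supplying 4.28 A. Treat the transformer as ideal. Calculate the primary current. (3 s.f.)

I_p ≈ 1.85 A

V_A = 220 × 29/2230 = 2.8610 V; V_B = 220 × 708/2230 = 69.848 V; V_C = 220 × 618/2230 = 60.969 V.
P_out = V_A I_A + V_B I_B + V_C I_C = 2.8610×3.86 + 69.848×1.94 + 60.969×4.28 = 11.043 + 135.50 + 260.95 = 407.49 W.
Ideal ⇒ P_in = P_out, so I_p = P_out/V_p = 407.49/220 = 1.85 A.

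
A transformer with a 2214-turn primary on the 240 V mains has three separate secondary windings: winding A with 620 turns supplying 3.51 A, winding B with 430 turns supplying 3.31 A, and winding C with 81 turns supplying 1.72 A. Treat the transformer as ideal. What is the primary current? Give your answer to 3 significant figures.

I_p ≈ 1.69 A

V_A = 240 × 620/2214 = 67.209 V; V_B = 240 × 430/2214 = 46.612 V; V_C = 240 × 81/2214 = 8.7805 V.
P_out = V_A I_A + V_B I_B + V_C I_C = 67.209×3.51 + 46.612×3.31 + 8.7805×1.72 = 235.90 + 154.29 + 15.102 = 405.29 W.
Ideal ⇒ P_in = P_out, so I_p = P_out/V_p = 405.29/240 = 1.69 A.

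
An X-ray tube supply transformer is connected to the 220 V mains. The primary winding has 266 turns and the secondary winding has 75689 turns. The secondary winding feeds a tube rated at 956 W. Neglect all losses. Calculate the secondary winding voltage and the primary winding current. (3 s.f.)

V_s ≈ 62600 V, I_p ≈ 4.35 A

V_s = V_p × N_s/N_p = 220 × 75689/266 = 62600 V.
I_s = P/V_s = 956/62600 = 0.015272 A.
I_p = I_s × N_s/N_p = 0.015272 × 75689/266 = 4.35 A.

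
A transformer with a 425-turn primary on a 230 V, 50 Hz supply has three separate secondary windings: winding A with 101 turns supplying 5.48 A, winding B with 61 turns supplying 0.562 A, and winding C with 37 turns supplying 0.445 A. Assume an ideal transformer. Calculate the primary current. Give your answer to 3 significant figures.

I_p ≈ 1.42 A

V_A = 230 × 101/425 = 54.659 V; V_B = 230 × 61/425 = 33.012 V; V_C = 230 × 37/425 = 20.024 V.
P_out = V_A I_A + V_B I_B + V_C I_C = 54.659×5.48 + 33.012×0.562 + 20.024×0.445 = 299.53 + 18.553 + 8.9105 = 326.99 W.
Ideal ⇒ P_in = P_out, so I_p = P_out/V_p = 326.99/230 = 1.42 A.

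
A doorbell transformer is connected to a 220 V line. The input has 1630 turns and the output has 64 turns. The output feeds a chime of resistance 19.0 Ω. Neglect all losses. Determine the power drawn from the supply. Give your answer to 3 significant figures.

P ≈ 3.93 W

V_out = V_in × N_out/N_in = 220 × 64/1630 = 8.6380 V.
I_out = V_out/R = 8.6380/19.0 = 0.45463 A.
I_in = I_out × N_out/N_in = 0.45463 × 64/1630 = 0.017851 A.
P = V_in I_in = 220 × 0.017851 = 3.93 W.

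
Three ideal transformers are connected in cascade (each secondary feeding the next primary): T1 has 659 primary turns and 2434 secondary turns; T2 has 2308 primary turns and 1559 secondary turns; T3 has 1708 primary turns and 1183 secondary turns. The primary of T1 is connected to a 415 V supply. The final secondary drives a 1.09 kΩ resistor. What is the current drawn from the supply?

After T1: V = 415.00 × 2434/659 = 1532.8 V.
After T2: V = 1532.8 × 1559/2308 = 1035.4 V.
After T3: V = 1035.4 × 1183/1708 = 717.12 V.
I_load = 717.12/1090 = 0.65791 A, so P_out = 717.12 × 0.65791 = 471.80 W.
All ideal ⇒ P_in = P_out, so I_supply = 471.80/415 = 1.14 A.

I_supply ≈ 1.14 A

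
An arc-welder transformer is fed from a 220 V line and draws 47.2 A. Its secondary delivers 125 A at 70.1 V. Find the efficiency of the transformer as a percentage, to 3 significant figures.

η ≈ 84.4%

P_in = 220 × 47.2 = 10384.0 W.
P_out = 70.1 × 125 = 8762.50 W.
η = P_out/P_in = 8762.50/10384.0 = 0.844.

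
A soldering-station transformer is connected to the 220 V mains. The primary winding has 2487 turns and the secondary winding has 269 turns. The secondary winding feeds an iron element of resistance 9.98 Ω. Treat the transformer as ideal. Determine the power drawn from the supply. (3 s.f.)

V_s = V_p × N_s/N_p = 220 × 269/2487 = 23.796 V.
I_s = V_s/R = 23.796/9.98 = 2.3843 A.
I_p = I_s × N_s/N_p = 2.3843 × 269/2487 = 0.25790 A.
P = V_p I_p = 220 × 0.25790 = 56.7 W.

P ≈ 56.7 W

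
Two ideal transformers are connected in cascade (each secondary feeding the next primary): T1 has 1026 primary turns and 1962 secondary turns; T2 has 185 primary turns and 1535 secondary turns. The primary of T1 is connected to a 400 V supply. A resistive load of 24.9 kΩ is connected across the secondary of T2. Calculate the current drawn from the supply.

I_supply ≈ 4.04 A

After T1: V = 400.00 × 1962/1026 = 764.91 V.
After T2: V = 764.91 × 1535/185 = 6346.7 V.
I_load = 6346.7/24900 = 0.25489 A, so P_out = 6346.7 × 0.25489 = 1617.7 W.
All ideal ⇒ P_in = P_out, so I_supply = 1617.7/400 = 4.04 A.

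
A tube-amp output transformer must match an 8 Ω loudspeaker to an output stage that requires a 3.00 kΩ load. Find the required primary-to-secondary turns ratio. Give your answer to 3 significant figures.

Z_p/Z_s = (N_p/N_s)², so N_p/N_s = √(3000/8) = √375 = 19.4.

N_p/N_s ≈ 19.4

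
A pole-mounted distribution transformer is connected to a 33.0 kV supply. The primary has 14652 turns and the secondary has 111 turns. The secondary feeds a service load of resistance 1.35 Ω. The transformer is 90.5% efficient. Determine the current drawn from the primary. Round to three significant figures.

V_s = 33000 × 111/14652 = 250.00 V.
I_s = V_s/R = 250.00/1.35 = 185.19 A.
P_out = V_s I_s = 250.00 × 185.19 = 46296 W.
P_in = P_out/η = 46296/0.905 = 51156 W.
I_p = P_in/V_p = 51156/33000 = 1.55 A.

I_p ≈ 1.55 A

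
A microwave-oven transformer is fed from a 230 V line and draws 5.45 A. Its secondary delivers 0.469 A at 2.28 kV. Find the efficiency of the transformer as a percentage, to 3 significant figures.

η ≈ 85.3%

P_in = 230 × 5.45 = 1253.50 W.
P_out = 2280 × 0.469 = 1069.32 W.
η = P_out/P_in = 1069.32/1253.50 = 0.853.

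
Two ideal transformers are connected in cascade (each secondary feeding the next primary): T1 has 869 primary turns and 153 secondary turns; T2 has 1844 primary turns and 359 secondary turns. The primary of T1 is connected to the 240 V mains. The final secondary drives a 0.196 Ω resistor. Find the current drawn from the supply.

I_supply ≈ 1.44 A

Secondary of T1: V = 240.00 × 153/869 = 42.255 V.
Secondary of T2: V = 42.255 × 359/1844 = 8.2265 V.
I_load = 8.2265/0.196 = 41.972 A, so P_out = 8.2265 × 41.972 = 345.28 W.
All ideal ⇒ P_in = P_out, so I_supply = 345.28/240 = 1.44 A.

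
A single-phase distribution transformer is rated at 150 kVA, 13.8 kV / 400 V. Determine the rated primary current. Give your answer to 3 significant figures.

I_p = S/V_p = 150000/13800 = 10.9 A.

I_p ≈ 10.9 A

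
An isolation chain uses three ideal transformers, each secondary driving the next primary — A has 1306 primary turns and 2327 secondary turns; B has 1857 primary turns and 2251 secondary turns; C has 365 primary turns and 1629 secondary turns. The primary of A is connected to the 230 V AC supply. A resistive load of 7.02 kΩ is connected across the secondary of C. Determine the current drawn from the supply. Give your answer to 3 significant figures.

Secondary of A: V = 230.00 × 2327/1306 = 409.81 V.
Secondary of B: V = 409.81 × 2251/1857 = 496.76 V.
Secondary of C: V = 496.76 × 1629/365 = 2217.0 V.
I_load = 2217.0/7020 = 0.31582 A, so P_out = 2217.0 × 0.31582 = 700.18 W.
All ideal ⇒ P_in = P_out, so I_supply = 700.18/230 = 3.04 A.

I_supply ≈ 3.04 A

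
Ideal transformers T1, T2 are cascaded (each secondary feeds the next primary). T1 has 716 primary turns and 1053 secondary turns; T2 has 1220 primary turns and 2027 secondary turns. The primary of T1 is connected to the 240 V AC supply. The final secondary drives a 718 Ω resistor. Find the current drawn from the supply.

Secondary of T1: V = 240.00 × 1053/716 = 352.96 V.
Secondary of T2: V = 352.96 × 2027/1220 = 586.44 V.
I_load = 586.44/718 = 0.81676 A, so P_out = 586.44 × 0.81676 = 478.98 W.
All ideal ⇒ P_in = P_out, so I_supply = 478.98/240 = 2.00 A.

I_supply ≈ 2.00 A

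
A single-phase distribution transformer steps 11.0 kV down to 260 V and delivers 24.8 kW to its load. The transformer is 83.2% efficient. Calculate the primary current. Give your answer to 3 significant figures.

I_p ≈ 2.71 A

P_in = P_out/η = 24800/0.832 = 29808 W.
I_p = P_in/V_p = 29808/11000 = 2.71 A.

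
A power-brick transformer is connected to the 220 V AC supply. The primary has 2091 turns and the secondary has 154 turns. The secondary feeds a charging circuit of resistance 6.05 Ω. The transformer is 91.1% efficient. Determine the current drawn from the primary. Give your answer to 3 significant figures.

V_s = 220 × 154/2091 = 16.203 V.
I_s = V_s/R = 16.203/6.05 = 2.6781 A.
P_out = V_s I_s = 16.203 × 2.6781 = 43.393 W.
P_in = P_out/η = 43.393/0.911 = 47.633 W.
I_p = P_in/V_p = 47.633/220 = 0.217 A.

I_p ≈ 0.217 A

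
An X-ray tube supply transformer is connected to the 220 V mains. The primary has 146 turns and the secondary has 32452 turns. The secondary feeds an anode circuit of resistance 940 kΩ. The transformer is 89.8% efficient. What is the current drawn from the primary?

I_p ≈ 12.9 A

V_s = 220 × 32452/146 = 48900 V.
I_s = V_s/R = 48900/940000 = 0.052022 A.
P_out = V_s I_s = 48900 × 0.052022 = 2543.9 W.
P_in = P_out/η = 2543.9/0.898 = 2832.8 W.
I_p = P_in/V_p = 2832.8/220 = 12.9 A.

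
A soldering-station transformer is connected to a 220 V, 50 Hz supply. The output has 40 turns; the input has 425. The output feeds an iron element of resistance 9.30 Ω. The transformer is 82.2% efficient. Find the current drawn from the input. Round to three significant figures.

I_in ≈ 0.255 A

V_out = 220 × 40/425 = 20.706 V.
I_out = V_out/R = 20.706/9.30 = 2.2264 A.
P_out = V_out I_out = 20.706 × 2.2264 = 46.100 W.
P_in = P_out/η = 46.100/0.822 = 56.083 W.
I_in = P_in/V_in = 56.083/220 = 0.255 A.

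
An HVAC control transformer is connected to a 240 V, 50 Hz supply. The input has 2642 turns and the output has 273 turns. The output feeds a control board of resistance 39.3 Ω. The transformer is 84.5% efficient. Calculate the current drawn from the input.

I_in ≈ 0.0772 A

V_out = 240 × 273/2642 = 24.799 V.
I_out = V_out/R = 24.799/39.3 = 0.63103 A.
P_out = V_out I_out = 24.799 × 0.63103 = 15.649 W.
P_in = P_out/η = 15.649/0.845 = 18.520 W.
I_in = P_in/V_in = 18.520/240 = 0.0772 A.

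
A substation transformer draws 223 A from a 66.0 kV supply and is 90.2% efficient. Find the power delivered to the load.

P_in = V_p I_p = 66000 × 223 = 1.4718×10^7 W.
P_out = η P_in = 0.902 × 1.4718×10^7 = 1.33×10^7 W.

P_out ≈ 1.33×10^7 W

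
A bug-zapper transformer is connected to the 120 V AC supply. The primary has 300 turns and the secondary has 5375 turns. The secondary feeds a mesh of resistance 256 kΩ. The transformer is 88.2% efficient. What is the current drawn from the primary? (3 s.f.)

V_s = 120 × 5375/300 = 2150.0 V.
I_s = V_s/R = 2150.0/256000 = 0.0083984 A.
P_out = V_s I_s = 2150.0 × 0.0083984 = 18.057 W.
P_in = P_out/η = 18.057/0.882 = 20.472 W.
I_p = P_in/V_p = 20.472/120 = 0.171 A.

I_p ≈ 0.171 A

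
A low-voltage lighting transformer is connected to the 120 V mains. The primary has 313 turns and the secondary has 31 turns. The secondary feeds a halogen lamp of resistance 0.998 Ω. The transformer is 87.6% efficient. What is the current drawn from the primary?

V_s = 120 × 31/313 = 11.885 V.
I_s = V_s/R = 11.885/0.998 = 11.909 A.
P_out = V_s I_s = 11.885 × 11.909 = 141.54 W.
P_in = P_out/η = 141.54/0.876 = 161.57 W.
I_p = P_in/V_p = 161.57/120 = 1.35 A.

I_p ≈ 1.35 A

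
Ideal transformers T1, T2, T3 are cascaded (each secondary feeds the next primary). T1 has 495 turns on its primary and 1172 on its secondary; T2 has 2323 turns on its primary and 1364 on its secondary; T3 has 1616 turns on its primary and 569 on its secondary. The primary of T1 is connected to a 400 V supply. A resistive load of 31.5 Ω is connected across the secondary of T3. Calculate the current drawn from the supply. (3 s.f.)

I_supply ≈ 3.04 A

Secondary of T1: V = 400.00 × 1172/495 = 947.07 V.
Secondary of T2: V = 947.07 × 1364/2323 = 556.09 V.
Secondary of T3: V = 556.09 × 569/1616 = 195.80 V.
I_load = 195.80/31.5 = 6.2160 A, so P_out = 195.80 × 6.2160 = 1217.1 W.
All ideal ⇒ P_in = P_out, so I_supply = 1217.1/400 = 3.04 A.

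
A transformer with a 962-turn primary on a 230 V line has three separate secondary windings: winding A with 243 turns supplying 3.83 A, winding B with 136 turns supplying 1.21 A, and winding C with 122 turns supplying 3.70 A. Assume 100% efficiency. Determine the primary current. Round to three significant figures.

V_A = 230 × 243/962 = 58.098 V; V_B = 230 × 136/962 = 32.516 V; V_C = 230 × 122/962 = 29.168 V.
P_out = V_A I_A + V_B I_B + V_C I_C = 58.098×3.83 + 32.516×1.21 + 29.168×3.70 = 222.51 + 39.344 + 107.92 = 369.78 W.
Ideal ⇒ P_in = P_out, so I_p = P_out/V_p = 369.78/230 = 1.61 A.

I_p ≈ 1.61 A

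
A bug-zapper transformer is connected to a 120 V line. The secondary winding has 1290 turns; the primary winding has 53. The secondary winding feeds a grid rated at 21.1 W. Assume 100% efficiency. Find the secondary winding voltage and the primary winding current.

V_s ≈ 2920 V, I_p ≈ 0.176 A

V_s = V_p × N_s/N_p = 120 × 1290/53 = 2920.8 V.
I_s = P/V_s = 21.1/2920.8 = 0.0072242 A.
I_p = I_s × N_s/N_p = 0.0072242 × 1290/53 = 0.176 A.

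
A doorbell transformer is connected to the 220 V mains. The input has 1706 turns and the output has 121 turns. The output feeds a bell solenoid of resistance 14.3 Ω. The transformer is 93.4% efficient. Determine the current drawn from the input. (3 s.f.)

V_out = 220 × 121/1706 = 15.604 V.
I_out = V_out/R = 15.604/14.3 = 1.0912 A.
P_out = V_out I_out = 15.604 × 1.0912 = 17.026 W.
P_in = P_out/η = 17.026/0.934 = 18.230 W.
I_in = P_in/V_in = 18.230/220 = 0.0829 A.

I_in ≈ 0.0829 A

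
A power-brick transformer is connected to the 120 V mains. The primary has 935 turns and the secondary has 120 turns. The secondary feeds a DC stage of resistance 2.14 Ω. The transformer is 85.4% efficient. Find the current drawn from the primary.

I_p ≈ 1.08 A

V_s = 120 × 120/935 = 15.401 V.
I_s = V_s/R = 15.401/2.14 = 7.1968 A.
P_out = V_s I_s = 15.401 × 7.1968 = 110.84 W.
P_in = P_out/η = 110.84/0.854 = 129.79 W.
I_p = P_in/V_p = 129.79/120 = 1.08 A.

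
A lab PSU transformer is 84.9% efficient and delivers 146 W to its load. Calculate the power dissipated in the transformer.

P_in = P_out/η = 146/0.849 = 171.967 W.
P_loss = P_in − P_out = 171.967 − 146 = 26.0 W.

P_loss ≈ 26.0 W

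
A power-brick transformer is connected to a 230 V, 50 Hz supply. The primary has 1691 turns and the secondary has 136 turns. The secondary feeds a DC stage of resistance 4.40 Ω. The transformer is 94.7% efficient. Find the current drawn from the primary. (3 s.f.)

I_p ≈ 0.357 A

V_s = 230 × 136/1691 = 18.498 V.
I_s = V_s/R = 18.498/4.40 = 4.2041 A.
P_out = V_s I_s = 18.498 × 4.2041 = 77.767 W.
P_in = P_out/η = 77.767/0.947 = 82.119 W.
I_p = P_in/V_p = 82.119/230 = 0.357 A.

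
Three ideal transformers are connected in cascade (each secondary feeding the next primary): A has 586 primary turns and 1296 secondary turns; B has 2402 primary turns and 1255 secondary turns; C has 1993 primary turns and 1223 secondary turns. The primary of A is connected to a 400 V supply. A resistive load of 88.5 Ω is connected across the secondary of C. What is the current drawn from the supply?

I_supply ≈ 2.27 A

Secondary of A: V = 400.00 × 1296/586 = 884.64 V.
Secondary of B: V = 884.64 × 1255/2402 = 462.21 V.
Secondary of C: V = 462.21 × 1223/1993 = 283.63 V.
I_load = 283.63/88.5 = 3.2049 A, so P_out = 283.63 × 3.2049 = 909.02 W.
All ideal ⇒ P_in = P_out, so I_supply = 909.02/400 = 2.27 A.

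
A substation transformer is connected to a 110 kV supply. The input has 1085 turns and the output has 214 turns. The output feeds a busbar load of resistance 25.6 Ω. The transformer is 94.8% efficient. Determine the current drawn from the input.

I_in ≈ 176 A

V_out = 110000 × 214/1085 = 21696 V.
I_out = V_out/R = 21696/25.6 = 847.49 A.
P_out = V_out I_out = 21696 × 847.49 = 1.8387×10^7 W.
P_in = P_out/η = 1.8387×10^7/0.948 = 1.9396×10^7 W.
I_in = P_in/V_in = 1.9396×10^7/110000 = 176 A.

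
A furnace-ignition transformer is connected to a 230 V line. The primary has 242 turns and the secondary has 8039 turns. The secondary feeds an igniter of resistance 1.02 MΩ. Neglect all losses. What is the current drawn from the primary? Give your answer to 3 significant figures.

V_s = V_p × N_s/N_p = 230 × 8039/242 = 7640.4 V.
I_s = V_s/R = 7640.4/(1.02×10^6) = 0.0074906 A.
For an ideal transformer I_p N_p = I_s N_s, so I_p = 0.0074906 × 8039/242 = 0.249 A.

I_p ≈ 0.249 A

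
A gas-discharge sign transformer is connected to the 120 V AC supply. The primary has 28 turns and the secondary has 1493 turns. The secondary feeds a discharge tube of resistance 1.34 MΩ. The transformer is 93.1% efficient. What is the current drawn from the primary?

V_s = 120 × 1493/28 = 6398.6 V.
I_s = V_s/R = 6398.6/(1.34×10^6) = 0.0047751 A.
P_out = V_s I_s = 6398.6 × 0.0047751 = 30.554 W.
P_in = P_out/η = 30.554/0.931 = 32.818 W.
I_p = P_in/V_p = 32.818/120 = 0.273 A.

I_p ≈ 0.273 A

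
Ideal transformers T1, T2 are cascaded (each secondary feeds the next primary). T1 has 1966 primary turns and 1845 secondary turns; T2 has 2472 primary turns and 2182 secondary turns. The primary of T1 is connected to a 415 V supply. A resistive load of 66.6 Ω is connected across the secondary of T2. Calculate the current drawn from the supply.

I_supply ≈ 4.28 A

After T1: V = 415.00 × 1845/1966 = 389.46 V.
After T2: V = 389.46 × 2182/2472 = 343.77 V.
I_load = 343.77/66.6 = 5.1617 A, so P_out = 343.77 × 5.1617 = 1774.4 W.
All ideal ⇒ P_in = P_out, so I_supply = 1774.4/415 = 4.28 A.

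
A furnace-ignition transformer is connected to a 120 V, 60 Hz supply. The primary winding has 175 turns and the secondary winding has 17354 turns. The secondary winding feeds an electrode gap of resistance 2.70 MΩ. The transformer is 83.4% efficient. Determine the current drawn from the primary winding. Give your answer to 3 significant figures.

I_p ≈ 0.524 A

V_s = 120 × 17354/175 = 11900 V.
I_s = V_s/R = 11900/(2.70×10^6) = 0.0044074 A.
P_out = V_s I_s = 11900 × 0.0044074 = 52.447 W.
P_in = P_out/η = 52.447/0.834 = 62.886 W.
I_p = P_in/V_p = 62.886/120 = 0.524 A.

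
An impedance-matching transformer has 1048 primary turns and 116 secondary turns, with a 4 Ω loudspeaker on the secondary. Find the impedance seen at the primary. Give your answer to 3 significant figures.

Z_p = (N_p/N_s)² × Z_s = (1048/116)² × 4 = 326 Ω.

Z_p ≈ 326 Ω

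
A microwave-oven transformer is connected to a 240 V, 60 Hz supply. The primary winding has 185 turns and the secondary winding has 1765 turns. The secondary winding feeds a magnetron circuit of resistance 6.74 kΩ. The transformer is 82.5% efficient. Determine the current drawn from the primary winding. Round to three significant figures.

V_s = 240 × 1765/185 = 2289.7 V.
I_s = V_s/R = 2289.7/6740 = 0.33972 A.
P_out = V_s I_s = 2289.7 × 0.33972 = 777.87 W.
P_in = P_out/η = 777.87/0.825 = 942.88 W.
I_p = P_in/V_p = 942.88/240 = 3.93 A.

I_p ≈ 3.93 A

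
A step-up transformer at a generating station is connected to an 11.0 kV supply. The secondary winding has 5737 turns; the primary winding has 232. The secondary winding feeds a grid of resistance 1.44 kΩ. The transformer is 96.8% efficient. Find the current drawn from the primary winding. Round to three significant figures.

I_p ≈ 4830 A

V_s = 11000 × 5737/232 = 272010 V.
I_s = V_s/R = 272010/1440 = 188.90 A.
P_out = V_s I_s = 272010 × 188.90 = 5.1383×10^7 W.
P_in = P_out/η = 5.1383×10^7/0.968 = 5.3081×10^7 W.
I_p = P_in/V_p = 5.3081×10^7/11000 = 4830 A.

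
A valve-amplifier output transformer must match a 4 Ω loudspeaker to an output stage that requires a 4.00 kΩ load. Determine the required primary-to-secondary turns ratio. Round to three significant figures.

Z_p/Z_s = (N_p/N_s)², so N_p/N_s = √(4000/4) = √1000 = 31.6.

N_p/N_s ≈ 31.6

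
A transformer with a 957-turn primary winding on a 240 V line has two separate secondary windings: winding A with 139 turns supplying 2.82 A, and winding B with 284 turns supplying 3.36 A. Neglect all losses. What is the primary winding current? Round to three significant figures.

V_A = 240 × 139/957 = 34.859 V; V_B = 240 × 284/957 = 71.223 V.
P_out = V_A I_A + V_B I_B = 34.859×2.82 + 71.223×3.36 = 98.302 + 239.31 = 337.61 W.
Ideal ⇒ P_in = P_out, so I_p = P_out/V_p = 337.61/240 = 1.41 A.

I_p ≈ 1.41 A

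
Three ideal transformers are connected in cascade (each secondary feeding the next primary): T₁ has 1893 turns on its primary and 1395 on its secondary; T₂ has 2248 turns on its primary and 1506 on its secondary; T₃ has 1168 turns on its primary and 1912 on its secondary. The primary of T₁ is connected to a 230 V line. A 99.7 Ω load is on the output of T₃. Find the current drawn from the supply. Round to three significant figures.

Secondary of T₁: V = 230.00 × 1395/1893 = 169.49 V.
Secondary of T₂: V = 169.49 × 1506/2248 = 113.55 V.
Secondary of T₃: V = 113.55 × 1912/1168 = 185.88 V.
I_load = 185.88/99.7 = 1.8644 A, so P_out = 185.88 × 1.8644 = 346.54 W.
All ideal ⇒ P_in = P_out, so I_supply = 346.54/230 = 1.51 A.

I_supply ≈ 1.51 A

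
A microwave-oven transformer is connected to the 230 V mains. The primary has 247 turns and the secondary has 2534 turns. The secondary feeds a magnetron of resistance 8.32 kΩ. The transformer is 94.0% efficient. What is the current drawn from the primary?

V_s = 230 × 2534/247 = 2359.6 V.
I_s = V_s/R = 2359.6/8320 = 0.28361 A.
P_out = V_s I_s = 2359.6 × 0.28361 = 669.19 W.
P_in = P_out/η = 669.19/0.940 = 711.91 W.
I_p = P_in/V_p = 711.91/230 = 3.10 A.

I_p ≈ 3.10 A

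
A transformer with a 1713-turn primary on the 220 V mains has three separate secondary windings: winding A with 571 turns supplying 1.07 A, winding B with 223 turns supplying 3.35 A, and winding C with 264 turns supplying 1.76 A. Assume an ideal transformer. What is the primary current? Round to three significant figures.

I_p ≈ 1.06 A

V_A = 220 × 571/1713 = 73.333 V; V_B = 220 × 223/1713 = 28.640 V; V_C = 220 × 264/1713 = 33.905 V.
P_out = V_A I_A + V_B I_B + V_C I_C = 73.333×1.07 + 28.640×3.35 + 33.905×1.76 = 78.467 + 95.943 + 59.674 = 234.08 W.
Ideal ⇒ P_in = P_out, so I_p = P_out/V_p = 234.08/220 = 1.06 A.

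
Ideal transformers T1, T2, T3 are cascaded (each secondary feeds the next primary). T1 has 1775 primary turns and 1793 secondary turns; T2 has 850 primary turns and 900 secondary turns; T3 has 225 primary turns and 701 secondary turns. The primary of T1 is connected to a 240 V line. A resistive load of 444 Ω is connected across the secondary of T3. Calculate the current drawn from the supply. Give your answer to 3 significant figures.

After T1: V = 240.00 × 1793/1775 = 242.43 V.
After T2: V = 242.43 × 900/850 = 256.69 V.
After T3: V = 256.69 × 701/225 = 799.75 V.
I_load = 799.75/444 = 1.8012 A, so P_out = 799.75 × 1.8012 = 1440.5 W.
All ideal ⇒ P_in = P_out, so I_supply = 1440.5/240 = 6.00 A.

I_supply ≈ 6.00 A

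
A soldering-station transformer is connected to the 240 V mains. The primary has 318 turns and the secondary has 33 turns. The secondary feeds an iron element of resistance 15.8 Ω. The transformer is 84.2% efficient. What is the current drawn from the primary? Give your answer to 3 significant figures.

I_p ≈ 0.194 A

V_s = 240 × 33/318 = 24.906 V.
I_s = V_s/R = 24.906/15.8 = 1.5763 A.
P_out = V_s I_s = 24.906 × 1.5763 = 39.259 W.
P_in = P_out/η = 39.259/0.842 = 46.626 W.
I_p = P_in/V_p = 46.626/240 = 0.194 A.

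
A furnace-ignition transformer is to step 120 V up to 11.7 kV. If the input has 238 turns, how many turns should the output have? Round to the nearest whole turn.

N_out = 23205 turns

N_out/N_in = V_out/V_in, so N_out = 238 × 11700/120 = 23205.0 ≈ 23205 turns.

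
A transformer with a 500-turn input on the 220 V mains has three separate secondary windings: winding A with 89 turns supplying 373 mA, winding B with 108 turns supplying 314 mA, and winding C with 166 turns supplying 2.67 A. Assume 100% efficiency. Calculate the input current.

V_A = 220 × 89/500 = 39.160 V; V_B = 220 × 108/500 = 47.520 V; V_C = 220 × 166/500 = 73.040 V.
P_out = V_A I_A + V_B I_B + V_C I_C = 39.160×0.373 + 47.520×0.314 + 73.040×2.67 = 14.607 + 14.921 + 195.02 = 224.54 W.
Ideal ⇒ P_in = P_out, so I_in = P_out/V_in = 224.54/220 = 1.02 A.

I_in ≈ 1.02 A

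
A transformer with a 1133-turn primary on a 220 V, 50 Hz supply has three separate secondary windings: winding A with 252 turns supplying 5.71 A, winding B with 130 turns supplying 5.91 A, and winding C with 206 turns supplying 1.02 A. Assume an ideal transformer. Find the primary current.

V_A = 220 × 252/1133 = 48.932 V; V_B = 220 × 130/1133 = 25.243 V; V_C = 220 × 206/1133 = 40.000 V.
P_out = V_A I_A + V_B I_B + V_C I_C = 48.932×5.71 + 25.243×5.91 + 40.000×1.02 = 279.40 + 149.18 + 40.800 = 469.39 W.
Ideal ⇒ P_in = P_out, so I_p = P_out/V_p = 469.39/220 = 2.13 A.

I_p ≈ 2.13 A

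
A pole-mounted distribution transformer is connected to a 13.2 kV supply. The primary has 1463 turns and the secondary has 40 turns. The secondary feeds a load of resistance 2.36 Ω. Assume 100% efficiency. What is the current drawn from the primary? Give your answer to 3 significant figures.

V_s = V_p × N_s/N_p = 13200 × 40/1463 = 360.90 V.
I_s = V_s/R = 360.90/2.36 = 152.92 A.
For an ideal transformer I_p N_p = I_s N_s, so I_p = 152.92 × 40/1463 = 4.18 A.

I_p ≈ 4.18 A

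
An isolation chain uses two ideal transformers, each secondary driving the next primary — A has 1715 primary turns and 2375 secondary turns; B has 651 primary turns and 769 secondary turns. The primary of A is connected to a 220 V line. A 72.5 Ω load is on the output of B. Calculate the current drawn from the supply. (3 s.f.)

After A: V = 220.00 × 2375/1715 = 304.66 V.
After B: V = 304.66 × 769/651 = 359.89 V.
I_load = 359.89/72.5 = 4.9640 A, so P_out = 359.89 × 4.9640 = 1786.5 W.
All ideal ⇒ P_in = P_out, so I_supply = 1786.5/220 = 8.12 A.

I_supply ≈ 8.12 A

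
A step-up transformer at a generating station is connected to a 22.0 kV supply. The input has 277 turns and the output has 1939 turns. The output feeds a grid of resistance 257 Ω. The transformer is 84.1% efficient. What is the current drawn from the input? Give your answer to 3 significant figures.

I_in ≈ 4990 A

V_out = 22000 × 1939/277 = 154000 V.
I_out = V_out/R = 154000/257 = 599.22 A.
P_out = V_out I_out = 154000 × 599.22 = 9.2280×10^7 W.
P_in = P_out/η = 9.2280×10^7/0.841 = 1.0973×10^8 W.
I_in = P_in/V_in = 1.0973×10^8/22000 = 4990 A.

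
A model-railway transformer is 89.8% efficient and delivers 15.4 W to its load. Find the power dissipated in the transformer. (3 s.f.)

P_loss ≈ 1.75 W

P_in = P_out/η = 15.4/0.898 = 17.1492 W.
P_loss = P_in − P_out = 17.1492 − 15.4 = 1.75 W.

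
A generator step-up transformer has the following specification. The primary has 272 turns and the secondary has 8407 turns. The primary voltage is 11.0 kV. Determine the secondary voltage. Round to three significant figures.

V_s/V_p = N_s/N_p, so V_s = 11000 × 8407/272 = 340000 V.

V_s ≈ 340000 V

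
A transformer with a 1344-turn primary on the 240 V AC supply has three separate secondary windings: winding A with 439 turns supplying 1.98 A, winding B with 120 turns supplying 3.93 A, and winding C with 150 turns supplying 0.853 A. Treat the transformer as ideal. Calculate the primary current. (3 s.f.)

V_A = 240 × 439/1344 = 78.393 V; V_B = 240 × 120/1344 = 21.429 V; V_C = 240 × 150/1344 = 26.786 V.
P_out = V_A I_A + V_B I_B + V_C I_C = 78.393×1.98 + 21.429×3.93 + 26.786×0.853 = 155.22 + 84.214 + 22.848 = 262.28 W.
Ideal ⇒ P_in = P_out, so I_p = P_out/V_p = 262.28/240 = 1.09 A.

I_p ≈ 1.09 A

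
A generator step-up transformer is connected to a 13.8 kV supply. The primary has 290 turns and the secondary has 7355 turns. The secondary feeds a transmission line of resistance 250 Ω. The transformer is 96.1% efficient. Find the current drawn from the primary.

I_p ≈ 36900 A

V_s = 13800 × 7355/290 = 350000 V.
I_s = V_s/R = 350000/250 = 1400.0 A.
P_out = V_s I_s = 350000 × 1400.0 = 4.8999×10^8 W.
P_in = P_out/η = 4.8999×10^8/0.961 = 5.0988×10^8 W.
I_p = P_in/V_p = 5.0988×10^8/13800 = 36900 A.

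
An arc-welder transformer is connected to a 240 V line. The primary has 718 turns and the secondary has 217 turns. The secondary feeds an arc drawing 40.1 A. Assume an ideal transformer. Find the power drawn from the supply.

P ≈ 2910 W

I_p = I_s × N_s/N_p = 40.1 × 217/718 = 12.119 A.
P = V_p I_p = 240 × 12.119 = 2910 W.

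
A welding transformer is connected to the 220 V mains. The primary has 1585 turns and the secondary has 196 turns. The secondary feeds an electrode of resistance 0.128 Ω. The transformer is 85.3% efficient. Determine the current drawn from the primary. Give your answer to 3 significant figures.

V_s = 220 × 196/1585 = 27.205 V.
I_s = V_s/R = 27.205/0.128 = 212.54 A.
P_out = V_s I_s = 27.205 × 212.54 = 5782.1 W.
P_in = P_out/η = 5782.1/0.853 = 6778.6 W.
I_p = P_in/V_p = 6778.6/220 = 30.8 A.

I_p ≈ 30.8 A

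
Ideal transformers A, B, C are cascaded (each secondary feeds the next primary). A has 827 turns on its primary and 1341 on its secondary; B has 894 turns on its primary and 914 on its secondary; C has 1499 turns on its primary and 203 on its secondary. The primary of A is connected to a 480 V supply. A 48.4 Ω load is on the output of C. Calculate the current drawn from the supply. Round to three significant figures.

After A: V = 480.00 × 1341/827 = 778.33 V.
After B: V = 778.33 × 914/894 = 795.74 V.
After C: V = 795.74 × 203/1499 = 107.76 V.
I_load = 107.76/48.4 = 2.2265 A, so P_out = 107.76 × 2.2265 = 239.93 W.
All ideal ⇒ P_in = P_out, so I_supply = 239.93/480 = 0.500 A.

I_supply ≈ 0.500 A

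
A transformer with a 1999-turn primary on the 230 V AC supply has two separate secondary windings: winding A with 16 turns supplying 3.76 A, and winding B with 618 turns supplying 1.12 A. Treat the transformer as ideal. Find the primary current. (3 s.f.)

V_A = 230 × 16/1999 = 1.8409 V; V_B = 230 × 618/1999 = 71.106 V.
P_out = V_A I_A + V_B I_B = 1.8409×3.76 + 71.106×1.12 = 6.9219 + 79.638 = 86.560 W.
Ideal ⇒ P_in = P_out, so I_p = P_out/V_p = 86.560/230 = 0.376 A.

I_p ≈ 0.376 A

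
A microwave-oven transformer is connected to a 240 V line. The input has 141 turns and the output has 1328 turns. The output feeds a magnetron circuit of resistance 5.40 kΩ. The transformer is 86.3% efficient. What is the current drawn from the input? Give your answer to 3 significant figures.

V_out = 240 × 1328/141 = 2260.4 V.
I_out = V_out/R = 2260.4/5400 = 0.41860 A.
P_out = V_out I_out = 2260.4 × 0.41860 = 946.21 W.
P_in = P_out/η = 946.21/0.863 = 1096.4 W.
I_in = P_in/V_in = 1096.4/240 = 4.57 A.

I_in ≈ 4.57 A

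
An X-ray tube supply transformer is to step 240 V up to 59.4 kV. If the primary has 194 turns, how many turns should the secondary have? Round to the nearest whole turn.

N_s/N_p = V_s/V_p, so N_s = 194 × 59400/240 = 48015.0 ≈ 48015 turns.

N_s = 48015 turns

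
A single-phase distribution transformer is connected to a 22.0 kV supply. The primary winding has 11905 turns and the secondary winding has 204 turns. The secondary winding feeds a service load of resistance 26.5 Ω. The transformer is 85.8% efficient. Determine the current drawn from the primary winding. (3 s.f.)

V_s = 22000 × 204/11905 = 376.98 V.
I_s = V_s/R = 376.98/26.5 = 14.226 A.
P_out = V_s I_s = 376.98 × 14.226 = 5362.9 W.
P_in = P_out/η = 5362.9/0.858 = 6250.5 W.
I_p = P_in/V_p = 6250.5/22000 = 0.284 A.

I_p ≈ 0.284 A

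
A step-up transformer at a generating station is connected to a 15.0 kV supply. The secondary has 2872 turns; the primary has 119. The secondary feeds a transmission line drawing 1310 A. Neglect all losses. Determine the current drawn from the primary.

For an ideal transformer I_p N_p = I_s N_s, so I_p = 1310 × 2872/119 = 31600 A.

I_p ≈ 31600 A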